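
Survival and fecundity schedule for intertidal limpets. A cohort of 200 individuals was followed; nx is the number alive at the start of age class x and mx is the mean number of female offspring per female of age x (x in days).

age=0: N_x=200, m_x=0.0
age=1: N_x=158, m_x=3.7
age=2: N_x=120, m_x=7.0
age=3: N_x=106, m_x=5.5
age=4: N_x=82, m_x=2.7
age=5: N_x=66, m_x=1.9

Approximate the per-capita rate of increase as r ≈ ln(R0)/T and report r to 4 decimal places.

1.0505

lx = nx/n0 = nx/200: 1, 0.79, 0.6, 0.53, 0.41, 0.33
R0 = Σ lx·mx = 0 + 2.923 + 4.2 + 2.915 + 1.107 + 0.627 = 11.772
Σ x·lx·mx = 27.631; T = 27.631/11.772 = 2.34718…
r ≈ ln(R0)/T = ln(11.772)/2.34718… = 1.050505… → 1.0505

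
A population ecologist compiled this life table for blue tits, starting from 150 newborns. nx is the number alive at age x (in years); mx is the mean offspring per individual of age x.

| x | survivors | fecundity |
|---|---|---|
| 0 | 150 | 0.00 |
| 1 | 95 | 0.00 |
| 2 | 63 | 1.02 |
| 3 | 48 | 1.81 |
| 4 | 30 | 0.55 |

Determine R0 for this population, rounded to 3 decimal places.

lx = nx/n0 = nx/150: 1, 0.63333…, 0.42, 0.32, 0.2
lx·mx by age: 0, 0, 0.4284, 0.5792, 0.11
R0 = Σ lx·mx = 1.1176… → 1.118

1.118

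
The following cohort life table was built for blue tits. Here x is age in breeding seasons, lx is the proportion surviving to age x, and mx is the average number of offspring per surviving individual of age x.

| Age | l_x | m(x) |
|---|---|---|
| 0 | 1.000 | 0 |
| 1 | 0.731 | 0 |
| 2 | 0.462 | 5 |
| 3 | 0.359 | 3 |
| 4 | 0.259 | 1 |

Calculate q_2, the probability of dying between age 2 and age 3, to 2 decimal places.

0.22

q_2 = (l_2 − l_3) / l_2 = (0.462 − 0.359) / 0.462
     = 0.103 / 0.462 = 0.222944… → 0.22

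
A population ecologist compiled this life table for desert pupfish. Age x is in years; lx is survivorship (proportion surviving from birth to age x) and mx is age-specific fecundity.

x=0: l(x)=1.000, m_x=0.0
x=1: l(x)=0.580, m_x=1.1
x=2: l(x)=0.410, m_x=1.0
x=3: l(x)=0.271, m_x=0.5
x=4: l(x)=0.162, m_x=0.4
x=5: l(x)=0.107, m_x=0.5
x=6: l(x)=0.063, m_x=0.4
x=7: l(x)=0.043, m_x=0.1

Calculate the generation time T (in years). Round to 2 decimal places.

1.93

lx·mx: 0, 0.638, 0.41, 0.1355, 0.0648, 0.0535, 0.0252, 0.0043 → R0 = 1.3313
x·lx·mx: 0, 0.638, 0.82, 0.4065, 0.2592, 0.2675, 0.1512, 0.0301 → Σ = 2.5725
T = 2.5725 / 1.3313 = 1.932322… → 1.93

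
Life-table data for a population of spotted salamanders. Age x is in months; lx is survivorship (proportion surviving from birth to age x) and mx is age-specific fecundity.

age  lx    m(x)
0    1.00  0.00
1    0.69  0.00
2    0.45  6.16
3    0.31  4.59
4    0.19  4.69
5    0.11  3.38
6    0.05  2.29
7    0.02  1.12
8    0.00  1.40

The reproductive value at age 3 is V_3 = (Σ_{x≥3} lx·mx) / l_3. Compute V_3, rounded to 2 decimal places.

9.11

lx·mx for x ≥ 3: 1.4229, 0.8911, 0.3718, 0.1145, 0.0224, 0 → sum = 2.8227
V_3 = 2.8227 / l_3 = 2.8227 / 0.31 = 9.105484… → 9.11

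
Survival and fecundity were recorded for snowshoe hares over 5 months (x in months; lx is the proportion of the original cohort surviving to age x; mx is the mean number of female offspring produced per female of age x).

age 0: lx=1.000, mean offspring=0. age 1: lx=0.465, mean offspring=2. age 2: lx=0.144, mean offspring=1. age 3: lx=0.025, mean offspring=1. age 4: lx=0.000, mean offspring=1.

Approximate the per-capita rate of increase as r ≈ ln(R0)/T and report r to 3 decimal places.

0.080

R0 = Σ lx·mx = 0 + 0.93 + 0.144 + 0.025 + 0 = 1.099
Σ x·lx·mx = 1.293; T = 1.293/1.099 = 1.17652…
r ≈ ln(R0)/T = ln(1.099)/1.17652… = 0.08024… → 0.080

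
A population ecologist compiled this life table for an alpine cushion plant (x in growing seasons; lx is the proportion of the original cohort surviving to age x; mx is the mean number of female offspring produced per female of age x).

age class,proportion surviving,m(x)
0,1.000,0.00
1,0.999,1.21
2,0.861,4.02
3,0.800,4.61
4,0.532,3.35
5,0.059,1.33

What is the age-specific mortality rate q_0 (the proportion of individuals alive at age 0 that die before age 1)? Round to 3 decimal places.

q_0 = (l_0 − l_1) / l_0 = (1 − 0.999) / 1
     = 0.001 / 1 = 0.001 → 0.001

0.001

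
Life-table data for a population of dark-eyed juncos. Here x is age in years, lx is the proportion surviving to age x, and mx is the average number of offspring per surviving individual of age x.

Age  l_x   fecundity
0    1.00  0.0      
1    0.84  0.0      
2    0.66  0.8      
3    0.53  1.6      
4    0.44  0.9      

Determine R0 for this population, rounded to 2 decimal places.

1.77

lx·mx by age: 0, 0, 0.528, 0.848, 0.396
R0 = Σ lx·mx = 1.772 → 1.77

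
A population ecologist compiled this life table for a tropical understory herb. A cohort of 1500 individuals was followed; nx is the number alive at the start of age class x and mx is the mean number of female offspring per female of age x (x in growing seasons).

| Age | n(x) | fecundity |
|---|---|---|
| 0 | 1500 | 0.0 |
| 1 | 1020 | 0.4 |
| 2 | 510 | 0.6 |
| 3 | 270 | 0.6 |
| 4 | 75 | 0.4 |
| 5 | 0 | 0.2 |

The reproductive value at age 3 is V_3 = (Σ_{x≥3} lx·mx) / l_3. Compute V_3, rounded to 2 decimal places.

lx = nx/n0 = nx/1500: 1, 0.68, 0.34, 0.18, 0.05, 0
lx·mx for x ≥ 3: 0.108, 0.02, 0 → sum = 0.128
V_3 = 0.128 / l_3 = 0.128 / 0.18 = 0.711111… → 0.71

0.71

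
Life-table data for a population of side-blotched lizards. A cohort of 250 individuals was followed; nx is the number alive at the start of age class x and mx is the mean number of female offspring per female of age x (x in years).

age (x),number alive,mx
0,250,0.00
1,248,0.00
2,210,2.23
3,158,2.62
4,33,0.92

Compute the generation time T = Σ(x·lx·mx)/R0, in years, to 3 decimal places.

lx = nx/n0 = nx/250: 1, 0.992, 0.84, 0.632, 0.132
lx·mx: 0, 0, 1.8732, 1.65584, 0.12144 → R0 = 3.65048
x·lx·mx: 0, 0, 3.7464, 4.96752, 0.48576 → Σ = 9.19968
T = 9.19968 / 3.65048 = 2.520129… → 2.520

2.520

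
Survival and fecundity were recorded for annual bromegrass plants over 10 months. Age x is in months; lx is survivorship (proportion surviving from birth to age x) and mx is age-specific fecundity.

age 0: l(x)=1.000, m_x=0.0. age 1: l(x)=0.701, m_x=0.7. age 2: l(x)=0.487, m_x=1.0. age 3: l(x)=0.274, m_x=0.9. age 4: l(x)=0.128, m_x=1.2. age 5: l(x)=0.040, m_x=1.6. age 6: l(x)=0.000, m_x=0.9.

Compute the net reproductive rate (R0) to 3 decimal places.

lx·mx by age: 0, 0.4907, 0.487, 0.2466, 0.1536, 0.064, 0
R0 = Σ lx·mx = 1.4419 → 1.442

1.442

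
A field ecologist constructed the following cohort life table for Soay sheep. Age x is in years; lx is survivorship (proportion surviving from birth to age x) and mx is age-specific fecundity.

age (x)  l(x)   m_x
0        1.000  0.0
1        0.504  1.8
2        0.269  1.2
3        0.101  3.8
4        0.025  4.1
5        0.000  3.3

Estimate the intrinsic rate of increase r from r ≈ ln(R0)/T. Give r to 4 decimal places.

R0 = Σ lx·mx = 0 + 0.9072 + 0.3228 + 0.3838 + 0.1025 + 0 = 1.7163
Σ x·lx·mx = 3.1142; T = 3.1142/1.7163 = 1.81448…
r ≈ ln(R0)/T = ln(1.7163)/1.81448… = 0.297699… → 0.2977

0.2977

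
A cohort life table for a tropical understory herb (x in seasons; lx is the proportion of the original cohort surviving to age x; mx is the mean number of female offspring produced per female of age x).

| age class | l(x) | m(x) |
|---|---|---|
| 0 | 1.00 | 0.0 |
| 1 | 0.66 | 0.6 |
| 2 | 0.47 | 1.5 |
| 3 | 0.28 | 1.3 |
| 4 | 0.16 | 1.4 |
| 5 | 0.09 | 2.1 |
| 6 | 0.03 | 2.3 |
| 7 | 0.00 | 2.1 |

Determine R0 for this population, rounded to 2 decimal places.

lx·mx by age: 0, 0.396, 0.705, 0.364, 0.224, 0.189, 0.069, 0
R0 = Σ lx·mx = 1.947 → 1.95

1.95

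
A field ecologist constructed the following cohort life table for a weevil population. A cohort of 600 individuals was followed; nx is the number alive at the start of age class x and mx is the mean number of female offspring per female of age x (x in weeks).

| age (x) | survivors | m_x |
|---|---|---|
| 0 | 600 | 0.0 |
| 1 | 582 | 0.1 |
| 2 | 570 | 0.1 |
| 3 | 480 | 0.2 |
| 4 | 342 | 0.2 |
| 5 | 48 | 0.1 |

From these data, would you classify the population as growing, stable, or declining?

declining

lx = nx/n0 = nx/600: 1, 0.97, 0.95, 0.8, 0.57, 0.08
R0 = Σ lx·mx = 0 + 0.097 + 0.095 + 0.16 + 0.114 + 0.008 = 0.474
R0 < 1, so the population is declining.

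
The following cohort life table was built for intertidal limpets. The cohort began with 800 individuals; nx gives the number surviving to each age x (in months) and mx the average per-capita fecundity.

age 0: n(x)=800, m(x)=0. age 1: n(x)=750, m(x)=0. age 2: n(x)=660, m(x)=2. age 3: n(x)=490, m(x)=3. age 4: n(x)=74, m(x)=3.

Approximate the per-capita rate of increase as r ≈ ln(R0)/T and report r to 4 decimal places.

0.5030

lx = nx/n0 = nx/800: 1, 0.9375, 0.825, 0.6125, 0.0925
R0 = Σ lx·mx = 0 + 0 + 1.65 + 1.8375 + 0.2775 = 3.765
Σ x·lx·mx = 9.9225; T = 9.9225/3.765 = 2.63546…
r ≈ ln(R0)/T = ln(3.765)/2.63546… = 0.503043… → 0.5030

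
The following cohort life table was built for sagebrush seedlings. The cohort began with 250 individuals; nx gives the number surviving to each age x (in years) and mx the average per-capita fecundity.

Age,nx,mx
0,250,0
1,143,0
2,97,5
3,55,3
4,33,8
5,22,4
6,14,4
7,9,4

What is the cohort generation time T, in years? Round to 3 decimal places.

3.244

lx = nx/n0 = nx/250: 1, 0.572, 0.388, 0.22, 0.132, 0.088, 0.056, 0.036
lx·mx: 0, 0, 1.94, 0.66, 1.056, 0.352, 0.224, 0.144 → R0 = 4.376
x·lx·mx: 0, 0, 3.88, 1.98, 4.224, 1.76, 1.344, 1.008 → Σ = 14.196
T = 14.196 / 4.376 = 3.244059… → 3.244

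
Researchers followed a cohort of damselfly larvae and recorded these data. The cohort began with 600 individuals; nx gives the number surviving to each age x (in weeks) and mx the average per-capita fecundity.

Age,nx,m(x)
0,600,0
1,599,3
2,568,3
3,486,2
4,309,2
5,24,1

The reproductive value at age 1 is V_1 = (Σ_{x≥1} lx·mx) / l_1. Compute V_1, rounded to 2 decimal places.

lx = nx/n0 = nx/600: 1, 0.99833…, 0.94667…, 0.81, 0.515, 0.04
lx·mx for x ≥ 1: 2.995…, 2.84…, 1.62, 1.03, 0.04 → sum = 8.525…
V_1 = 8.525… / l_1 = 8.525… / 0.998333… = 8.539232… → 8.54

8.54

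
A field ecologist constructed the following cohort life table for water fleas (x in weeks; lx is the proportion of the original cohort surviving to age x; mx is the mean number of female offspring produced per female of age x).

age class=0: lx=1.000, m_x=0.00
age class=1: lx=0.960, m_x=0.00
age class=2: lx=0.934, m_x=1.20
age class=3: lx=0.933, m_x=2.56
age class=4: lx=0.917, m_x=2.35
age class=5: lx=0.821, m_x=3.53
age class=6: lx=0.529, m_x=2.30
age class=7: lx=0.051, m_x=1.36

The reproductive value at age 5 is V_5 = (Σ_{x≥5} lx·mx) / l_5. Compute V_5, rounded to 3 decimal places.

lx·mx for x ≥ 5: 2.89813, 1.2167, 0.06936 → sum = 4.18419
V_5 = 4.18419 / l_5 = 4.18419 / 0.821 = 5.096456… → 5.096

5.096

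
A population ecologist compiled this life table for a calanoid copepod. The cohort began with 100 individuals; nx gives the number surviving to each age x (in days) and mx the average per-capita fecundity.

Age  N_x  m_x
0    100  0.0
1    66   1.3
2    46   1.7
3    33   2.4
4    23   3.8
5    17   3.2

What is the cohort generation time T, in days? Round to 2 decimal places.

2.86

lx = nx/n0 = nx/100: 1, 0.66, 0.46, 0.33, 0.23, 0.17
lx·mx: 0, 0.858, 0.782, 0.792, 0.874, 0.544 → R0 = 3.85
x·lx·mx: 0, 0.858, 1.564, 2.376, 3.496, 2.72 → Σ = 11.014
T = 11.014 / 3.85 = 2.860779… → 2.86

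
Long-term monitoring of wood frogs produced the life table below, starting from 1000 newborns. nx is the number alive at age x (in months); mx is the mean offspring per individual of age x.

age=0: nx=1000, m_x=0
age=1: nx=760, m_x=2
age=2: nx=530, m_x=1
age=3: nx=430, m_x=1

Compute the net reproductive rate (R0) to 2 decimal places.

lx = nx/n0 = nx/1000: 1, 0.76, 0.53, 0.43
lx·mx by age: 0, 1.52, 0.53, 0.43
R0 = Σ lx·mx = 2.48 → 2.48

2.48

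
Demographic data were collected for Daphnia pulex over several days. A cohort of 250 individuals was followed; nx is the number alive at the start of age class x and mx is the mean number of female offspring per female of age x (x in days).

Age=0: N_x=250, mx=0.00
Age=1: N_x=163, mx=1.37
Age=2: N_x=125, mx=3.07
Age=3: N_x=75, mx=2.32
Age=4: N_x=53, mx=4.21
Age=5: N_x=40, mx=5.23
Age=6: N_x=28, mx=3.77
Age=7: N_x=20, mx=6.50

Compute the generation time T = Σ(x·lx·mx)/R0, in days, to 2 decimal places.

lx = nx/n0 = nx/250: 1, 0.652, 0.5, 0.3, 0.212, 0.16, 0.112, 0.08
lx·mx: 0, 0.89324, 1.535, 0.696, 0.89252, 0.8368, 0.42224, 0.52 → R0 = 5.7958
x·lx·mx: 0, 0.89324, 3.07, 2.088, 3.57008, 4.184, 2.53344, 3.64 → Σ = 19.97876
T = 19.97876 / 5.7958 = 3.44711… → 3.45

3.45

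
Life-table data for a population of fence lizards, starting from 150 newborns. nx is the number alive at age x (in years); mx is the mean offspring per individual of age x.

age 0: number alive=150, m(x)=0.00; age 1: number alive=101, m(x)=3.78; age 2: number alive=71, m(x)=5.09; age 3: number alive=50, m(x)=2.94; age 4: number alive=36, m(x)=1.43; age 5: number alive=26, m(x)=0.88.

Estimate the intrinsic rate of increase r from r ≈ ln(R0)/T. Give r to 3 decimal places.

0.962

lx = nx/n0 = nx/150: 1, 0.67333…, 0.47333…, 0.33333…, 0.24, 0.17333…
R0 = Σ lx·mx = 0 + 2.5452… + 2.40927… + 0.98… + 0.3432 + 0.15253… = 6.4302…
Σ x·lx·mx = 12.4392…; T = 12.4392…/6.4302… = 1.9345…
r ≈ ln(R0)/T = ln(6.4302…)/1.9345… = 0.96201… → 0.962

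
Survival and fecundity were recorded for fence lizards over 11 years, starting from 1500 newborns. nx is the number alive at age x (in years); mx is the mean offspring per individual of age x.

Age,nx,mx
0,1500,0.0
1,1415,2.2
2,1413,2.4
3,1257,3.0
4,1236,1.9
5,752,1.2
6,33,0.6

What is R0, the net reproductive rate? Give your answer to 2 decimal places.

9.03

lx = nx/n0 = nx/1500: 1, 0.94333…, 0.942, 0.838, 0.824, 0.50133…, 0.022
lx·mx by age: 0, 2.075333…, 2.2608, 2.514, 1.5656, 0.6016…, 0.0132
R0 = Σ lx·mx = 9.030533… → 9.03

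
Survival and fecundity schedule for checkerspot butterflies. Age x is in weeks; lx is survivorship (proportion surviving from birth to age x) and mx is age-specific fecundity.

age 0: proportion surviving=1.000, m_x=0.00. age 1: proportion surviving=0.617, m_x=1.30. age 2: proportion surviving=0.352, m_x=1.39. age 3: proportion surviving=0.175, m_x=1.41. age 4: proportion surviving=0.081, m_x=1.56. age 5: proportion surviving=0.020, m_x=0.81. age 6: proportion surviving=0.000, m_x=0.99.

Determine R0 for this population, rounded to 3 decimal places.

lx·mx by age: 0, 0.8021, 0.48928, 0.24675, 0.12636, 0.0162, 0
R0 = Σ lx·mx = 1.68069 → 1.681

1.681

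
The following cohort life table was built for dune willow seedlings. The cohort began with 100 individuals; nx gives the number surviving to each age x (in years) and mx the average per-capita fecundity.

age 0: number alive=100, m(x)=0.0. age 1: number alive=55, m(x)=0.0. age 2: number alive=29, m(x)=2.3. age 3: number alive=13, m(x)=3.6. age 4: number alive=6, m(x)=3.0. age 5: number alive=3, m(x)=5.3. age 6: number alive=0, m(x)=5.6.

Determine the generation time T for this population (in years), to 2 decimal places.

2.89

lx = nx/n0 = nx/100: 1, 0.55, 0.29, 0.13, 0.06, 0.03, 0
lx·mx: 0, 0, 0.667, 0.468, 0.18, 0.159, 0 → R0 = 1.474
x·lx·mx: 0, 0, 1.334, 1.404, 0.72, 0.795, 0 → Σ = 4.253
T = 4.253 / 1.474 = 2.885346… → 2.89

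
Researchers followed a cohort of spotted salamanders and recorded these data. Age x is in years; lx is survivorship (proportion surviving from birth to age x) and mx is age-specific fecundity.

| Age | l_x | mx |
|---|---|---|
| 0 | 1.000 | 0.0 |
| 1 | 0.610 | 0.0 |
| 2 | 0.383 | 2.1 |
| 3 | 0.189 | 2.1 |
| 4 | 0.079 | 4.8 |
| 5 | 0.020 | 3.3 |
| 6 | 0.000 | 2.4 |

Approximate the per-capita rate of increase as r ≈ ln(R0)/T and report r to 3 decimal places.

0.177

R0 = Σ lx·mx = 0 + 0 + 0.8043 + 0.3969 + 0.3792 + 0.066 + 0 = 1.6464
Σ x·lx·mx = 4.6461; T = 4.6461/1.6464 = 2.82198…
r ≈ ln(R0)/T = ln(1.6464)/2.82198… = 0.17668… → 0.177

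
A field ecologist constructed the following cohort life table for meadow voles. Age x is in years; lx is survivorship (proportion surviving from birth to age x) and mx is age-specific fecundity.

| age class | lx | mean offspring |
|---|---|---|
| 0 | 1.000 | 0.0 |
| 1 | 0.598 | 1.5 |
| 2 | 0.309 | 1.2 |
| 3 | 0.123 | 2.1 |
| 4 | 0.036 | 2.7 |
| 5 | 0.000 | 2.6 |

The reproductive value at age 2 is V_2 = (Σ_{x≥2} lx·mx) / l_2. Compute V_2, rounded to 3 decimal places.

lx·mx for x ≥ 2: 0.3708, 0.2583, 0.0972, 0 → sum = 0.7263
V_2 = 0.7263 / l_2 = 0.7263 / 0.309 = 2.350485… → 2.350

2.350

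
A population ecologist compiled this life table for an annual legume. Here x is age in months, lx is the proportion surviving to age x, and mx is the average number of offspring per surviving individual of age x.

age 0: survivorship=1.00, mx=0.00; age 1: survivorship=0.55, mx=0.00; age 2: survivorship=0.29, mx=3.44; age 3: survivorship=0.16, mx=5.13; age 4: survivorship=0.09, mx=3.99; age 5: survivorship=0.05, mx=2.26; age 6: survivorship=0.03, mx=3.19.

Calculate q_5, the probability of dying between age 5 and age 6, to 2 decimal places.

q_5 = (l_5 − l_6) / l_5 = (0.05 − 0.03) / 0.05
     = 0.02 / 0.05 = 0.4 → 0.40

0.40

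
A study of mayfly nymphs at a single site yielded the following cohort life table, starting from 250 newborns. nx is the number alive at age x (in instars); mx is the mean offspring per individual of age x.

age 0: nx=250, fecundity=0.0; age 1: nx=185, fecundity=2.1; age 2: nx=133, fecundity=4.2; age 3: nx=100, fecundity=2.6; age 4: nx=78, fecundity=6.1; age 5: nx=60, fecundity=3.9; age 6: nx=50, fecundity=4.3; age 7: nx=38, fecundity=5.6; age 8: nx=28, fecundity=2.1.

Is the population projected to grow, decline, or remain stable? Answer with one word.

lx = nx/n0 = nx/250: 1, 0.74, 0.532, 0.4, 0.312, 0.24, 0.2, 0.152, 0.112
R0 = Σ lx·mx = 0 + 1.554 + 2.2344 + 1.04 + 1.9032 + 0.936 + 0.86 + 0.8512 + 0.2352 = 9.614
R0 > 1, so the population is growing.

growing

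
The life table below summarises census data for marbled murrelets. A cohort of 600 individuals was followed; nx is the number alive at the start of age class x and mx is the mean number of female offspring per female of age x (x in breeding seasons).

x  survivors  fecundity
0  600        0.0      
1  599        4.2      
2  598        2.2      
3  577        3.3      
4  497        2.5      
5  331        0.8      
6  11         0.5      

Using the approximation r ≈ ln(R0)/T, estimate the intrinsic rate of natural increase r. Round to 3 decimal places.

lx = nx/n0 = nx/600: 1, 0.99833…, 0.99667…, 0.96167…, 0.82833…, 0.55167…, 0.01833…
R0 = Σ lx·mx = 0 + 4.193… + 2.19267… + 3.1735… + 2.07083… + 0.44133… + 0.00917… = 12.0805…
Σ x·lx·mx = 28.643833…; T = 28.643833…/12.0805… = 2.37108…
r ≈ ln(R0)/T = ln(12.0805…)/2.37108… = 1.05083… → 1.051

1.051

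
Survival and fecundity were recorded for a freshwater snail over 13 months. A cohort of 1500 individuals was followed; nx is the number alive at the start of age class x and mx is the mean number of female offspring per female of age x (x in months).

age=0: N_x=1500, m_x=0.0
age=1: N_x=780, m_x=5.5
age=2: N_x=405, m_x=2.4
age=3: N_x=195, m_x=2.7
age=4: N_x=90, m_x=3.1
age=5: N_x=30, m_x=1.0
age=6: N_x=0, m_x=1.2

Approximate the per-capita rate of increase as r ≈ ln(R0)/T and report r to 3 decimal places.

0.942

lx = nx/n0 = nx/1500: 1, 0.52, 0.27, 0.13, 0.06, 0.02, 0
R0 = Σ lx·mx = 0 + 2.86 + 0.648 + 0.351 + 0.186 + 0.02 + 0 = 4.065
Σ x·lx·mx = 6.053; T = 6.053/4.065 = 1.48905…
r ≈ ln(R0)/T = ln(4.065)/1.48905… = 0.94182… → 0.942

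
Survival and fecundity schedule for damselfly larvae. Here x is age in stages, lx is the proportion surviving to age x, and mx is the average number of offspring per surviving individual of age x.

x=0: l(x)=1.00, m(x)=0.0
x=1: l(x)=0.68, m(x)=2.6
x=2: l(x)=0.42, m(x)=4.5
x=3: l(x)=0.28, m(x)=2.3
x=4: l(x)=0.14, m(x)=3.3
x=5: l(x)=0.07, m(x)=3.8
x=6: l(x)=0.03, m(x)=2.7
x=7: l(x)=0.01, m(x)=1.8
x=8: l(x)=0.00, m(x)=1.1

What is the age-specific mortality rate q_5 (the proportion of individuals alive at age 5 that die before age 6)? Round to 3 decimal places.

q_5 = (l_5 − l_6) / l_5 = (0.07 − 0.03) / 0.07
     = 0.04 / 0.07 = 0.571429… → 0.571

0.571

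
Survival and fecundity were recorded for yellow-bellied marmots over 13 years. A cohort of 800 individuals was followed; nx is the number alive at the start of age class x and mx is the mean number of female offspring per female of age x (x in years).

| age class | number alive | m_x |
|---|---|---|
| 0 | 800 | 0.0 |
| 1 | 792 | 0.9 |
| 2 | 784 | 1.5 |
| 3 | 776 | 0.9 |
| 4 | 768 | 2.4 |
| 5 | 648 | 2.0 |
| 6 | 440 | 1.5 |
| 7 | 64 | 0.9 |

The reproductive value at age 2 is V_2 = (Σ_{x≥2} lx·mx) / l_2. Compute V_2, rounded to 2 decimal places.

lx = nx/n0 = nx/800: 1, 0.99, 0.98, 0.97, 0.96, 0.81, 0.55, 0.08
lx·mx for x ≥ 2: 1.47, 0.873, 2.304, 1.62, 0.825, 0.072 → sum = 7.164
V_2 = 7.164 / l_2 = 7.164 / 0.98 = 7.310204… → 7.31

7.31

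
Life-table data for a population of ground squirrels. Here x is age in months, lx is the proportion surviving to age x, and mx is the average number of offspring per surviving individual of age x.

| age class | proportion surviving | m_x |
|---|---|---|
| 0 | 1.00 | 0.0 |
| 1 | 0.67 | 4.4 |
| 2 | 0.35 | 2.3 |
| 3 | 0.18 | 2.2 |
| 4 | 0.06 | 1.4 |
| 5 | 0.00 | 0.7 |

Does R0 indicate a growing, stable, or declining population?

R0 = Σ lx·mx = 0 + 2.948 + 0.805 + 0.396 + 0.084 + 0 = 4.233
R0 > 1, so the population is growing.

growing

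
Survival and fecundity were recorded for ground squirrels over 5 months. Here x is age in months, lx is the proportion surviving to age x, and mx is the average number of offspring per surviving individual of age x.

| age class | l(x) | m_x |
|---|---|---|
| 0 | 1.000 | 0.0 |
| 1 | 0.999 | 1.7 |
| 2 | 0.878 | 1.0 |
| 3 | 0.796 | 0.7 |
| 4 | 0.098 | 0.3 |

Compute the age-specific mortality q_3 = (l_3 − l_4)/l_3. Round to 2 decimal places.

0.88

q_3 = (l_3 − l_4) / l_3 = (0.796 − 0.098) / 0.796
     = 0.698 / 0.796 = 0.876884… → 0.88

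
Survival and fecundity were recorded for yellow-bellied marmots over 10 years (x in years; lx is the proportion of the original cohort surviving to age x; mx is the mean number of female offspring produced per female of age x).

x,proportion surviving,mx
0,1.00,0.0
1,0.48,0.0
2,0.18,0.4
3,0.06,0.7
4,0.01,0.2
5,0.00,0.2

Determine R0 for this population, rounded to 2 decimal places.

0.12

lx·mx by age: 0, 0, 0.072, 0.042, 0.002, 0
R0 = Σ lx·mx = 0.116 → 0.12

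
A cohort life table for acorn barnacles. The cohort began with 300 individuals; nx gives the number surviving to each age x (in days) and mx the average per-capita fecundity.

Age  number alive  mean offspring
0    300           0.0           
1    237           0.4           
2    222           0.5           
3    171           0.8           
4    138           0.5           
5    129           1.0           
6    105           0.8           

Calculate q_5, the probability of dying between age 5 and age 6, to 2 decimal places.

lx = nx/n0 = nx/300: 1, 0.79, 0.74, 0.57, 0.46, 0.43, 0.35
q_5 = (l_5 − l_6) / l_5 = (0.43 − 0.35) / 0.43
     = 0.08 / 0.43 = 0.186047… → 0.19

0.19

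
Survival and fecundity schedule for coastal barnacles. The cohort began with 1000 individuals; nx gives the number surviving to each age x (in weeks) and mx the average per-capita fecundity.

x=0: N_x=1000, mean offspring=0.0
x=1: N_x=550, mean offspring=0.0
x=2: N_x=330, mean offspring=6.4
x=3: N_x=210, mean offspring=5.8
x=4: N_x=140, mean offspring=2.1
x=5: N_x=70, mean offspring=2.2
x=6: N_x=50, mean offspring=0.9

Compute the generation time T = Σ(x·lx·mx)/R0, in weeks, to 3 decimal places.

lx = nx/n0 = nx/1000: 1, 0.55, 0.33, 0.21, 0.14, 0.07, 0.05
lx·mx: 0, 0, 2.112, 1.218, 0.294, 0.154, 0.045 → R0 = 3.823
x·lx·mx: 0, 0, 4.224, 3.654, 1.176, 0.77, 0.27 → Σ = 10.094
T = 10.094 / 3.823 = 2.640335… → 2.640

2.640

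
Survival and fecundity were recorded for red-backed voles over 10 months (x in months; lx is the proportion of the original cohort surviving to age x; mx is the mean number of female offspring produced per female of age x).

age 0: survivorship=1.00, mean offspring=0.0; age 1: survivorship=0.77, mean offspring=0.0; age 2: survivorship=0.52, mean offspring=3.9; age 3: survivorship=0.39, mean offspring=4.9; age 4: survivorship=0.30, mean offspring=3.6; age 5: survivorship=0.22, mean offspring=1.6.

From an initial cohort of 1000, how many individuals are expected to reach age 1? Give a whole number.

Expected survivors = N0 · l_1 = 1000 × 0.77 = 770 → 770

770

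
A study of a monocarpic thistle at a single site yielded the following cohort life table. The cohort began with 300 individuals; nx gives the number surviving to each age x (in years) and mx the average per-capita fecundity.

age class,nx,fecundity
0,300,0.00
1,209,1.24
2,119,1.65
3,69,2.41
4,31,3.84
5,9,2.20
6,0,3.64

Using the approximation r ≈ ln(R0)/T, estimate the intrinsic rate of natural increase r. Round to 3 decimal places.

0.410

lx = nx/n0 = nx/300: 1, 0.69667…, 0.39667…, 0.23, 0.10333…, 0.03, 0
R0 = Σ lx·mx = 0 + 0.86387… + 0.6545… + 0.5543 + 0.3968… + 0.066 + 0 = 2.535467…
Σ x·lx·mx = 5.752967…; T = 5.752967…/2.535467… = 2.269…
r ≈ ln(R0)/T = ln(2.535467…)/2.269… = 0.41004… → 0.410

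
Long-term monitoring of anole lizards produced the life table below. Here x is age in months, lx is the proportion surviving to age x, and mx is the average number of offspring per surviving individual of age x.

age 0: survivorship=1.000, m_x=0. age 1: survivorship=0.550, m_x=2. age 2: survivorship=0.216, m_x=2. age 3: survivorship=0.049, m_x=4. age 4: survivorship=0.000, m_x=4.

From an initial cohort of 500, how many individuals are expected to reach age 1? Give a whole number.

275

Expected survivors = N0 · l_1 = 500 × 0.550 = 275 → 275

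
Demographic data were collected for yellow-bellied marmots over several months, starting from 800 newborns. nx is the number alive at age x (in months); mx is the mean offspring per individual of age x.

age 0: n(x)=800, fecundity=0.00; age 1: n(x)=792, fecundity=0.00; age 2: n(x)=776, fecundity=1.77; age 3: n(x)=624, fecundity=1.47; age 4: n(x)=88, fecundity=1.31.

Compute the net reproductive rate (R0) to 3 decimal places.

3.008

lx = nx/n0 = nx/800: 1, 0.99, 0.97, 0.78, 0.11
lx·mx by age: 0, 0, 1.7169, 1.1466, 0.1441
R0 = Σ lx·mx = 3.0076 → 3.008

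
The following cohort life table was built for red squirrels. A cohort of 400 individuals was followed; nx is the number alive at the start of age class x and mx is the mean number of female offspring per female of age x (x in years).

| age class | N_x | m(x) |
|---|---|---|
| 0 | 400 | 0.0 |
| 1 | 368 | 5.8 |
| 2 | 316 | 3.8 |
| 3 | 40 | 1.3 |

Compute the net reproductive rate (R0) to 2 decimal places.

lx = nx/n0 = nx/400: 1, 0.92, 0.79, 0.1
lx·mx by age: 0, 5.336, 3.002, 0.13
R0 = Σ lx·mx = 8.468 → 8.47

8.47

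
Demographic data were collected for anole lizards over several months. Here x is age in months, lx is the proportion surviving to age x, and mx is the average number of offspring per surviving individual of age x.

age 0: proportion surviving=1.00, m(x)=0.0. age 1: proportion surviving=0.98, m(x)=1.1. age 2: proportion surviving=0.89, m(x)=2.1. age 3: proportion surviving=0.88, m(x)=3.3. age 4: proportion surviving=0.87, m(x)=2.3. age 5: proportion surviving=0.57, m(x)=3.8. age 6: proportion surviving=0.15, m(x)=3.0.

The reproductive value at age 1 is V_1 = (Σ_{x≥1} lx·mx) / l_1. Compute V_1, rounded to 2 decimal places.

10.68

lx·mx for x ≥ 1: 1.078, 1.869, 2.904, 2.001, 2.166, 0.45 → sum = 10.468
V_1 = 10.468 / l_1 = 10.468 / 0.98 = 10.681633… → 10.68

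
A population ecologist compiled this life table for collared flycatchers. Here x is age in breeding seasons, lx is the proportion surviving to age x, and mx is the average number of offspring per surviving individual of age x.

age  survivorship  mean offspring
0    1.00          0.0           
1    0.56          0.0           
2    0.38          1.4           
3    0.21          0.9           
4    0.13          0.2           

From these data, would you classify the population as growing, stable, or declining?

declining

R0 = Σ lx·mx = 0 + 0 + 0.532 + 0.189 + 0.026 = 0.747
R0 < 1, so the population is declining.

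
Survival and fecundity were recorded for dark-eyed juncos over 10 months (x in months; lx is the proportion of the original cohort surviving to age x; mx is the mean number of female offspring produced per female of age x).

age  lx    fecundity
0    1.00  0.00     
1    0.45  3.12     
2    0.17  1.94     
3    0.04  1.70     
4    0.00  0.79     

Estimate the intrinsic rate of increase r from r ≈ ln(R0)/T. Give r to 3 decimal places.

0.468

R0 = Σ lx·mx = 0 + 1.404 + 0.3298 + 0.068 + 0 = 1.8018
Σ x·lx·mx = 2.2676; T = 2.2676/1.8018 = 1.25852…
r ≈ ln(R0)/T = ln(1.8018)/1.25852… = 0.46784… → 0.468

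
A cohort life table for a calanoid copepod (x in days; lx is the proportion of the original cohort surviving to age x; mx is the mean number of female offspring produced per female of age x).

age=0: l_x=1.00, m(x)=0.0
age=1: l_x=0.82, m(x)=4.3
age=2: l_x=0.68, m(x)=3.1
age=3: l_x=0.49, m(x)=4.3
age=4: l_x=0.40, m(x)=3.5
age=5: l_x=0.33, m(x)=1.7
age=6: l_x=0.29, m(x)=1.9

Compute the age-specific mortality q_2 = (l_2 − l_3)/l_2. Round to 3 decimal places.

0.279

q_2 = (l_2 − l_3) / l_2 = (0.68 − 0.49) / 0.68
     = 0.19 / 0.68 = 0.279412… → 0.279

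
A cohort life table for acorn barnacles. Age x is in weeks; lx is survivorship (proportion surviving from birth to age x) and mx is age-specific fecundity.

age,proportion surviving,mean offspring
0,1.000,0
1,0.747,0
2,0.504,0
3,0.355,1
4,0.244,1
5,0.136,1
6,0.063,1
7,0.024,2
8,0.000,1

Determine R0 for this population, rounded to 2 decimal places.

0.85

lx·mx by age: 0, 0, 0, 0.355, 0.244, 0.136, 0.063, 0.048, 0
R0 = Σ lx·mx = 0.846 → 0.85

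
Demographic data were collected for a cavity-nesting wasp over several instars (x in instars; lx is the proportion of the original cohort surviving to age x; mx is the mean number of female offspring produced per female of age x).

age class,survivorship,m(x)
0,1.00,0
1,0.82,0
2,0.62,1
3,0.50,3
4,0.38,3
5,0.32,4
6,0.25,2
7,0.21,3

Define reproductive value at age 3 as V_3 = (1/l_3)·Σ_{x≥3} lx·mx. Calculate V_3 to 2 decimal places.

lx·mx for x ≥ 3: 1.5, 1.14, 1.28, 0.5, 0.63 → sum = 5.05
V_3 = 5.05 / l_3 = 5.05 / 0.5 = 10.1 → 10.10

10.10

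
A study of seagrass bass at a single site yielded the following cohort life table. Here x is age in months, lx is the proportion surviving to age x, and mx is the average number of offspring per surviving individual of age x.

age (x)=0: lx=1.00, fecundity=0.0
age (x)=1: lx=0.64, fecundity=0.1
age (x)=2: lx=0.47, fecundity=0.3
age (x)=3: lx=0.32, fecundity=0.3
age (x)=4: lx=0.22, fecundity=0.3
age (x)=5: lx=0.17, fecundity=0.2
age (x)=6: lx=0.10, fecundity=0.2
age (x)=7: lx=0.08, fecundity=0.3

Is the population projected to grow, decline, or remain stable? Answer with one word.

declining

R0 = Σ lx·mx = 0 + 0.064 + 0.141 + 0.096 + 0.066 + 0.034 + 0.02 + 0.024 = 0.445
R0 < 1, so the population is declining.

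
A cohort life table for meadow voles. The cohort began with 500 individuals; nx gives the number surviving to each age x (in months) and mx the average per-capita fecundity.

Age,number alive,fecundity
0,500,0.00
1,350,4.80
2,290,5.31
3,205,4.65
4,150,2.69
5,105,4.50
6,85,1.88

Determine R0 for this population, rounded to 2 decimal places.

10.42

lx = nx/n0 = nx/500: 1, 0.7, 0.58, 0.41, 0.3, 0.21, 0.17
lx·mx by age: 0, 3.36, 3.0798, 1.9065, 0.807, 0.945, 0.3196
R0 = Σ lx·mx = 10.4179 → 10.42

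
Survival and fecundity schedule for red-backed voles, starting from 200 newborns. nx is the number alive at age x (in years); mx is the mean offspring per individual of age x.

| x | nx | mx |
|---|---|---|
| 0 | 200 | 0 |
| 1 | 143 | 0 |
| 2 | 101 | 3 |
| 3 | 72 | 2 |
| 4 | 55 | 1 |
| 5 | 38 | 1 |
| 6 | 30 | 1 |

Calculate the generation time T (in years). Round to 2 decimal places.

lx = nx/n0 = nx/200: 1, 0.715, 0.505, 0.36, 0.275, 0.19, 0.15
lx·mx: 0, 0, 1.515, 0.72, 0.275, 0.19, 0.15 → R0 = 2.85
x·lx·mx: 0, 0, 3.03, 2.16, 1.1, 0.95, 0.9 → Σ = 8.14
T = 8.14 / 2.85 = 2.85614… → 2.86

2.86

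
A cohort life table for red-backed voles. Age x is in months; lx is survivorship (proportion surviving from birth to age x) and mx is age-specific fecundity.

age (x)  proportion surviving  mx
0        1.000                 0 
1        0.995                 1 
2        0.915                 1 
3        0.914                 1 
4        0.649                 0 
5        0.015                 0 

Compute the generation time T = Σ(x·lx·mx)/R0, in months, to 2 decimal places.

1.97

lx·mx: 0, 0.995, 0.915, 0.914, 0, 0 → R0 = 2.824
x·lx·mx: 0, 0.995, 1.83, 2.742, 0, 0 → Σ = 5.567
T = 5.567 / 2.824 = 1.971317… → 1.97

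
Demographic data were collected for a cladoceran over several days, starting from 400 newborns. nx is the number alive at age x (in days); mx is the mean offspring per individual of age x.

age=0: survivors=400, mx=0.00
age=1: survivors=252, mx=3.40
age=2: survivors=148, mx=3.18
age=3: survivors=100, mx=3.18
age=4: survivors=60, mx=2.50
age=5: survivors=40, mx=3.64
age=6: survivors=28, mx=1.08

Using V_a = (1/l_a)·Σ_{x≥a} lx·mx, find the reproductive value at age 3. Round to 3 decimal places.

6.438

lx = nx/n0 = nx/400: 1, 0.63, 0.37, 0.25, 0.15, 0.1, 0.07
lx·mx for x ≥ 3: 0.795, 0.375, 0.364, 0.0756 → sum = 1.6096
V_3 = 1.6096 / l_3 = 1.6096 / 0.25 = 6.4384 → 6.438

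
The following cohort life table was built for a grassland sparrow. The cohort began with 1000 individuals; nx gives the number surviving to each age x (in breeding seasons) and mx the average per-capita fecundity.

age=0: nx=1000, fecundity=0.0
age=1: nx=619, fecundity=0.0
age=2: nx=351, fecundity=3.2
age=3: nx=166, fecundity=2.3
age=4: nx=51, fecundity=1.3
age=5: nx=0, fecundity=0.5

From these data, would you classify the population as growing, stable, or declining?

lx = nx/n0 = nx/1000: 1, 0.619, 0.351, 0.166, 0.051, 0
R0 = Σ lx·mx = 0 + 0 + 1.1232 + 0.3818 + 0.0663 + 0 = 1.5713
R0 > 1, so the population is growing.

growing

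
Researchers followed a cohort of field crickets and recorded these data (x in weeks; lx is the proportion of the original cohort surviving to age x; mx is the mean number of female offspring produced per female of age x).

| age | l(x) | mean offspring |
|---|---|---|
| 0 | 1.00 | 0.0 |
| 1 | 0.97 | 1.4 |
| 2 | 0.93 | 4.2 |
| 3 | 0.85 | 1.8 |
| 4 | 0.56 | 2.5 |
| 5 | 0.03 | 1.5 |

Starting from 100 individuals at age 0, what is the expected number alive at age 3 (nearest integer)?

Expected survivors = N0 · l_3 = 100 × 0.85 = 85 → 85

85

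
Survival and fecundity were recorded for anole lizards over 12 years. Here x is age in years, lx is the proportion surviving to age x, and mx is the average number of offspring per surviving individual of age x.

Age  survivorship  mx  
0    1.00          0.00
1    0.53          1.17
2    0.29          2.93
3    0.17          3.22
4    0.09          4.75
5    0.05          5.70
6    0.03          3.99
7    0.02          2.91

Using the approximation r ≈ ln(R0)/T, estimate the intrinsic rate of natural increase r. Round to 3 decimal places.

0.377

R0 = Σ lx·mx = 0 + 0.6201 + 0.8497 + 0.5474 + 0.4275 + 0.285 + 0.1197 + 0.0582 = 2.9076
Σ x·lx·mx = 8.2223; T = 8.2223/2.9076 = 2.82786…
r ≈ ln(R0)/T = ln(2.9076)/2.82786… = 0.37743… → 0.377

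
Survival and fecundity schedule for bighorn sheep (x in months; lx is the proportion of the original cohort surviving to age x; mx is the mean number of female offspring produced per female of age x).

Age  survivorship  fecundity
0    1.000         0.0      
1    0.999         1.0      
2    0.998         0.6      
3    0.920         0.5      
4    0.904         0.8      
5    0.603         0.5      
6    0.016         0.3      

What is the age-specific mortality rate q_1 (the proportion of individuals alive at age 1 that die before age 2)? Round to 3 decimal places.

0.001

q_1 = (l_1 − l_2) / l_1 = (0.999 − 0.998) / 0.999
     = 0.001 / 0.999 = 0.001001… → 0.001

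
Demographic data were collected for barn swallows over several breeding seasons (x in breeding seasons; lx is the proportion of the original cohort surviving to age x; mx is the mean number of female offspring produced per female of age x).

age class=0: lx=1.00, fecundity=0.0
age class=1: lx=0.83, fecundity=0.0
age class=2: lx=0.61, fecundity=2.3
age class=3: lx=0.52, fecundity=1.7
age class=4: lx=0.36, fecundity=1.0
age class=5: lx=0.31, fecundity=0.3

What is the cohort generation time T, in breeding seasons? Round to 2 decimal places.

2.69

lx·mx: 0, 0, 1.403, 0.884, 0.36, 0.093 → R0 = 2.74
x·lx·mx: 0, 0, 2.806, 2.652, 1.44, 0.465 → Σ = 7.363
T = 7.363 / 2.74 = 2.687226… → 2.69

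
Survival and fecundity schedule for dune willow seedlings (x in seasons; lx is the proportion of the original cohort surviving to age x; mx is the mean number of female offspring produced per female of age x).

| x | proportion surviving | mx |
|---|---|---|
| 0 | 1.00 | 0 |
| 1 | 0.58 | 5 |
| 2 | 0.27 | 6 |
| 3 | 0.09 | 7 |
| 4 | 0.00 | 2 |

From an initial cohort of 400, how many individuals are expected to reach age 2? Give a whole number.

Expected survivors = N0 · l_2 = 400 × 0.27 = 108 → 108

108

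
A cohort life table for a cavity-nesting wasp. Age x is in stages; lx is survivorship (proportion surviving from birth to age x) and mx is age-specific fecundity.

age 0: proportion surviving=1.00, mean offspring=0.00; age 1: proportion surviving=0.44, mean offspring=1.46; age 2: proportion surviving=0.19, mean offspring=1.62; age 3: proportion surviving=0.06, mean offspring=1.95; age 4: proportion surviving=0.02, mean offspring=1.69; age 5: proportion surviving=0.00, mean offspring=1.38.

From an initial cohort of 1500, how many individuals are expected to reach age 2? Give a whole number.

285

Expected survivors = N0 · l_2 = 1500 × 0.19 = 285 → 285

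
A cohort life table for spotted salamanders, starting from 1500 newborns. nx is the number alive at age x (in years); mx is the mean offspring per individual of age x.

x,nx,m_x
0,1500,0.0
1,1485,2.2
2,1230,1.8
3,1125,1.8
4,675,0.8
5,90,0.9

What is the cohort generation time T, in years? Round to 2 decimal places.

lx = nx/n0 = nx/1500: 1, 0.99, 0.82, 0.75, 0.45, 0.06
lx·mx: 0, 2.178, 1.476, 1.35, 0.36, 0.054 → R0 = 5.418
x·lx·mx: 0, 2.178, 2.952, 4.05, 1.44, 0.27 → Σ = 10.89
T = 10.89 / 5.418 = 2.009967… → 2.01

2.01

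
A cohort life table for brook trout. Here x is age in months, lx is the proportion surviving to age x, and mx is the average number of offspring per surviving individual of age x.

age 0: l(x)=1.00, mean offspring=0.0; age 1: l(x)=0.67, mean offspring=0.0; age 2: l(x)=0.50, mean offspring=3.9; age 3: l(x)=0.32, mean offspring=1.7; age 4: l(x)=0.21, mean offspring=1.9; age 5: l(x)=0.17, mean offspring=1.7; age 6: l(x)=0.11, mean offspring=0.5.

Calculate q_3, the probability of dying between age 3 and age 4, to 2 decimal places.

0.34

q_3 = (l_3 − l_4) / l_3 = (0.32 − 0.21) / 0.32
     = 0.11 / 0.32 = 0.34375 → 0.34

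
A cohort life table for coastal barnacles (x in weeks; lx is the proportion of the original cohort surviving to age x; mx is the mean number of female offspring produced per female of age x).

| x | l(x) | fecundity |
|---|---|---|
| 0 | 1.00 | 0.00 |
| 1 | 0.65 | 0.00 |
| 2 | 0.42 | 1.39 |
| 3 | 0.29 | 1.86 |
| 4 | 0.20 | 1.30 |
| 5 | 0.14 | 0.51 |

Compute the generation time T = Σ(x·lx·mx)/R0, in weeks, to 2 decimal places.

2.88

lx·mx: 0, 0, 0.5838, 0.5394, 0.26, 0.0714 → R0 = 1.4546
x·lx·mx: 0, 0, 1.1676, 1.6182, 1.04, 0.357 → Σ = 4.1828
T = 4.1828 / 1.4546 = 2.875567… → 2.88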